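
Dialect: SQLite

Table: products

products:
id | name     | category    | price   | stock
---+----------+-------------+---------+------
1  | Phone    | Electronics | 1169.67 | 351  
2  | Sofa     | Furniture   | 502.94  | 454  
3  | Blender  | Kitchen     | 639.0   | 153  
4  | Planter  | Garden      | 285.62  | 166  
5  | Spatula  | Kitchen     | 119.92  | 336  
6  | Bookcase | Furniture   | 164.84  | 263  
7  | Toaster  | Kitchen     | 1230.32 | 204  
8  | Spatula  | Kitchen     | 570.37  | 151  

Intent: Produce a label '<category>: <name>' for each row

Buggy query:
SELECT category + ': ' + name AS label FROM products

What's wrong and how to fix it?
Bug: SQLite uses || for string concatenation; + coerces text to numbers (yielding 0)

Fix: Use the || operator for string concatenation

Corrected query:
SELECT category || ': ' || name AS label FROM products

Result:
label              
-------------------
Electronics: Phone 
Furniture: Sofa    
Kitchen: Blender   
Garden: Planter    
Kitchen: Spatula   
Furniture: Bookcase
Kitchen: Toaster   
Kitchen: Spatula   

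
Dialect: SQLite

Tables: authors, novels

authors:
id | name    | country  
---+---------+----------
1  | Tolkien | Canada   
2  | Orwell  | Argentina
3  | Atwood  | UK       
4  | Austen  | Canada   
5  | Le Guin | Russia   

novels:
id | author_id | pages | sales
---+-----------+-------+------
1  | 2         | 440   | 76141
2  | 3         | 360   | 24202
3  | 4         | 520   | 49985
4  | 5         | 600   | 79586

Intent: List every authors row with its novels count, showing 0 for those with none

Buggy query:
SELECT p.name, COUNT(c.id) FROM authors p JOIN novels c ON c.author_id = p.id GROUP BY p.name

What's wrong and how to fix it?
Bug: An inner join excludes parents with zero children

Fix: Use LEFT JOIN so parents without children still appear (COUNT(c.id) gives 0)

Corrected query:
SELECT p.name, COUNT(c.id) FROM authors p LEFT JOIN novels c ON c.author_id = p.id GROUP BY p.name

Result:
name    | COUNT(c.id)
--------+------------
Atwood  | 1          
Austen  | 1          
Le Guin | 1          
Orwell  | 1          
Tolkien | 0          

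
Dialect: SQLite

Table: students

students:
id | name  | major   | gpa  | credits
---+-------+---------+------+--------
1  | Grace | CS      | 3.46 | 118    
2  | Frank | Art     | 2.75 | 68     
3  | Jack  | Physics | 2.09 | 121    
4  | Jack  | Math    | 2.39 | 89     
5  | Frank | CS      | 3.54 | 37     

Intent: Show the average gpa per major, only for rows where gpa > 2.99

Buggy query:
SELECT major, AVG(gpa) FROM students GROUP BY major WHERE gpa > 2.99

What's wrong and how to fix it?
Bug: WHERE cannot follow GROUP BY

Fix: Move the WHERE clause before GROUP BY

Corrected query:
SELECT major, AVG(gpa) FROM students WHERE gpa > 2.99 GROUP BY major

Result:
major | AVG(gpa)
------+---------
CS    | 3.5     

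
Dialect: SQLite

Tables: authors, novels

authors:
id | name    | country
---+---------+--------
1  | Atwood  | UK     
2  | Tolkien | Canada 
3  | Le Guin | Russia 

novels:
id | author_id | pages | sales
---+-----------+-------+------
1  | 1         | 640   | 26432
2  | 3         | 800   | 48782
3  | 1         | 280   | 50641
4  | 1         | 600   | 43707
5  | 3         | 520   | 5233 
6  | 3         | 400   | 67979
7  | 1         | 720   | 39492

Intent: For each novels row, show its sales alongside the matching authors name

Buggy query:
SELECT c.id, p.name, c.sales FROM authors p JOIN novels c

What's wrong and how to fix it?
Bug: JOIN with no ON clause produces a cartesian product; every novels row pairs with every authors row

Fix: Add ON c.author_id = p.id to the JOIN

Corrected query:
SELECT c.id, p.name, c.sales FROM authors p JOIN novels c ON c.author_id = p.id

Result:
id | name    | sales
---+---------+------
1  | Atwood  | 26432
2  | Le Guin | 48782
3  | Atwood  | 50641
4  | Atwood  | 43707
5  | Le Guin | 5233 
6  | Le Guin | 67979
7  | Atwood  | 39492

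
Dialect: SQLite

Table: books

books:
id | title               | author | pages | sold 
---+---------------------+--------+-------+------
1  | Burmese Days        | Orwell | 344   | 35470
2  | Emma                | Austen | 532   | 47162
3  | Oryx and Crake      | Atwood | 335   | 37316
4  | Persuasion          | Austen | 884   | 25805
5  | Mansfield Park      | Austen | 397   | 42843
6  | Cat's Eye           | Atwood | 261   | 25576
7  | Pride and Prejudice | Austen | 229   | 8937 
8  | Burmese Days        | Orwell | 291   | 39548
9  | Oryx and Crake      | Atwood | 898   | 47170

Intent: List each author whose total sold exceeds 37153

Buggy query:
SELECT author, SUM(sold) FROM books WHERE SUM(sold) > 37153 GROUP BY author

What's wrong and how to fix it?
Bug: WHERE runs before GROUP BY, so aggregates aren't available there

Fix: Use HAVING (which filters groups after aggregation) instead of WHERE

Corrected query:
SELECT author, SUM(sold) FROM books GROUP BY author HAVING SUM(sold) > 37153

Result:
author | SUM(sold)
-------+----------
Atwood | 110062   
Austen | 124747   
Orwell | 75018    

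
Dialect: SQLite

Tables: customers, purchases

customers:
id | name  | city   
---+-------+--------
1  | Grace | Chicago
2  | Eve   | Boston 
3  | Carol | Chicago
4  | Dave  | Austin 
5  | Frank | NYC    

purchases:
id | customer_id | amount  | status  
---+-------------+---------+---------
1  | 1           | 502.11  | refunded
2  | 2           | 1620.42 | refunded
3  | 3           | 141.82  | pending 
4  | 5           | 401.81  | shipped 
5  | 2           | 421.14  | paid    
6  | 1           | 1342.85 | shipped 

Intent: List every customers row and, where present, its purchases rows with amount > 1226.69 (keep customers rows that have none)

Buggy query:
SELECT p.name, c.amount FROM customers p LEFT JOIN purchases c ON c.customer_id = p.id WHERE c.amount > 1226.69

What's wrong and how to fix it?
Bug: A WHERE condition on the right-hand table after LEFT JOIN drops unmatched parents

Fix: Move the right-table condition into the ON clause so unmatched parents are kept

Corrected query:
SELECT p.name, c.amount FROM customers p LEFT JOIN purchases c ON c.customer_id = p.id AND c.amount > 1226.69

Result:
name  | amount 
------+--------
Grace | 1342.85
Eve   | 1620.42
Carol | NULL   
Dave  | NULL   
Frank | NULL   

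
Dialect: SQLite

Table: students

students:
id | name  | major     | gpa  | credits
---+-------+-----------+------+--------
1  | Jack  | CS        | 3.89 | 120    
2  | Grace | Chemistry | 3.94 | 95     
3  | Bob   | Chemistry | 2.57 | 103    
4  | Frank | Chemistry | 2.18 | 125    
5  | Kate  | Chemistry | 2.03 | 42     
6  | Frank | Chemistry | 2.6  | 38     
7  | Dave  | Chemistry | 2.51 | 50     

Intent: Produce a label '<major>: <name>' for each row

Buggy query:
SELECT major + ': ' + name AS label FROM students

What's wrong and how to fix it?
Bug: SQLite uses || for string concatenation; + coerces text to numbers (yielding 0)

Fix: Use the || operator for string concatenation

Corrected query:
SELECT major || ': ' || name AS label FROM students

Result:
label           
----------------
CS: Jack        
Chemistry: Grace
Chemistry: Bob  
Chemistry: Frank
Chemistry: Kate 
Chemistry: Frank
Chemistry: Dave 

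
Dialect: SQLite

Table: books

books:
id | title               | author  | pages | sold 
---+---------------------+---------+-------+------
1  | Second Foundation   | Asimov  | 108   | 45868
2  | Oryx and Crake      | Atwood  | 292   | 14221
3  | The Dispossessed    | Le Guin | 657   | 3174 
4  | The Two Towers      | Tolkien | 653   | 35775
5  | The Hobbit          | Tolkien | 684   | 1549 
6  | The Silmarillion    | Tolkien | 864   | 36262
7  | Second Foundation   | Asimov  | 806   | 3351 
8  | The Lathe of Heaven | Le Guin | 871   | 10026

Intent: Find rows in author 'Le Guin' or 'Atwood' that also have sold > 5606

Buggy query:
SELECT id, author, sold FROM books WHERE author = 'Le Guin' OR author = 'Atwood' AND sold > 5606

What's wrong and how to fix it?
Bug: Without parentheses, AND is evaluated before OR, so the sold filter only applies to the 'Atwood' branch

Fix: Add parentheses around the OR so the AND applies to both alternatives

Corrected query:
SELECT id, author, sold FROM books WHERE (author = 'Le Guin' OR author = 'Atwood') AND sold > 5606

Result:
id | author  | sold 
---+---------+------
2  | Atwood  | 14221
8  | Le Guin | 10026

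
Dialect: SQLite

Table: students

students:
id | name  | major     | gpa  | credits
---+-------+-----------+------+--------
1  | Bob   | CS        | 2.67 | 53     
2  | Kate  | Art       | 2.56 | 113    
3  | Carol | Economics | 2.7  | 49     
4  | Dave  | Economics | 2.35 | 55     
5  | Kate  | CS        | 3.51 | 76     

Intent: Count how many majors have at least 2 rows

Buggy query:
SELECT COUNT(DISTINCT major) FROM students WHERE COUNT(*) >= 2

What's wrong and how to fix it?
Bug: COUNT(*) cannot appear in WHERE; the per-group count doesn't exist yet

Fix: Group first with HAVING COUNT(*) >= 2, then COUNT the resulting groups

Corrected query:
SELECT COUNT(*) FROM (SELECT major FROM students GROUP BY major HAVING COUNT(*) >= 2)

Result:
COUNT(*)
--------
2       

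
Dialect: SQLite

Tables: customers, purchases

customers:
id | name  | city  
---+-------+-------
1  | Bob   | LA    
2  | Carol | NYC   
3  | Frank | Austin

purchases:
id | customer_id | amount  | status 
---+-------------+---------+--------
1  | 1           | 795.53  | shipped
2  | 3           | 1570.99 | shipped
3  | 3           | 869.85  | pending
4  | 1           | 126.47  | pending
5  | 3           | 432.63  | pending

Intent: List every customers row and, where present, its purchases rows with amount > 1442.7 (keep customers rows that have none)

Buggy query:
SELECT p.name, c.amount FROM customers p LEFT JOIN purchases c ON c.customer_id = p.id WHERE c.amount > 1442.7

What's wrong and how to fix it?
Bug: Filtering c.amount in WHERE discards the NULL rows produced by LEFT JOIN, turning it into an inner join

Fix: Put 'c.amount > 1442.7' in the JOIN's ON clause instead of WHERE

Corrected query:
SELECT p.name, c.amount FROM customers p LEFT JOIN purchases c ON c.customer_id = p.id AND c.amount > 1442.7

Result:
name  | amount 
------+--------
Bob   | NULL   
Carol | NULL   
Frank | 1570.99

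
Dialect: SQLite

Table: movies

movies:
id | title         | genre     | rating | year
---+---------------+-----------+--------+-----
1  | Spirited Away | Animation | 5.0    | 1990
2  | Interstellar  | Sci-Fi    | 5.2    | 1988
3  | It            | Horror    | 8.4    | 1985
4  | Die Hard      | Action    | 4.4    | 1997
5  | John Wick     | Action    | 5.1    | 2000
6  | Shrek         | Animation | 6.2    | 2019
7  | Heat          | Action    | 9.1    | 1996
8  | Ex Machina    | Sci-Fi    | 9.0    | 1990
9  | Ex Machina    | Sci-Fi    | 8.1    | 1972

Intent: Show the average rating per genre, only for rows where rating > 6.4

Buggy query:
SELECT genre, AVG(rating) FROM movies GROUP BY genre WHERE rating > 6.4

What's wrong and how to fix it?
Bug: Row-level WHERE must come before GROUP BY in the clause order

Fix: Place WHERE between FROM and GROUP BY

Corrected query:
SELECT genre, AVG(rating) FROM movies WHERE rating > 6.4 GROUP BY genre

Result:
genre  | AVG(rating)
-------+------------
Action | 9.1        
Horror | 8.4        
Sci-Fi | 8.55       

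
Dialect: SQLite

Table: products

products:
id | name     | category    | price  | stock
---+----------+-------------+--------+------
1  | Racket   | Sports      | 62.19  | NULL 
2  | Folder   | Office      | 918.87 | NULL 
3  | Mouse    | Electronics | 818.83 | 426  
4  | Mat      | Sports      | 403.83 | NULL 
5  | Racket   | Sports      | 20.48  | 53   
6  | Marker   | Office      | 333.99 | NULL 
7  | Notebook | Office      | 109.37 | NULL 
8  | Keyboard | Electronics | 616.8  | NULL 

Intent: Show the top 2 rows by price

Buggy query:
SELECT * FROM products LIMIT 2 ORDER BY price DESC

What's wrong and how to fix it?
Bug: ORDER BY cannot follow LIMIT; LIMIT is the final clause

Fix: Sort with ORDER BY, then apply LIMIT

Corrected query:
SELECT * FROM products ORDER BY price DESC LIMIT 2

Result:
id | name   | category    | price  | stock
---+--------+-------------+--------+------
2  | Folder | Office      | 918.87 | NULL 
3  | Mouse  | Electronics | 818.83 | 426  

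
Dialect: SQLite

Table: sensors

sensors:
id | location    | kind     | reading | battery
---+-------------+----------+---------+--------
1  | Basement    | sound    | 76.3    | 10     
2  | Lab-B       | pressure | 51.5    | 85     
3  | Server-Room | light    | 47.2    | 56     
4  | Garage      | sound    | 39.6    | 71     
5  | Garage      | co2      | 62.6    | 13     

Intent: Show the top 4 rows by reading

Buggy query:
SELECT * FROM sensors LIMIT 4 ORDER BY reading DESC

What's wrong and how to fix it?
Bug: LIMIT must come after ORDER BY

Fix: Sort with ORDER BY, then apply LIMIT

Corrected query:
SELECT * FROM sensors ORDER BY reading DESC LIMIT 4

Result:
id | location    | kind     | reading | battery
---+-------------+----------+---------+--------
1  | Basement    | sound    | 76.3    | 10     
5  | Garage      | co2      | 62.6    | 13     
2  | Lab-B       | pressure | 51.5    | 85     
3  | Server-Room | light    | 47.2    | 56     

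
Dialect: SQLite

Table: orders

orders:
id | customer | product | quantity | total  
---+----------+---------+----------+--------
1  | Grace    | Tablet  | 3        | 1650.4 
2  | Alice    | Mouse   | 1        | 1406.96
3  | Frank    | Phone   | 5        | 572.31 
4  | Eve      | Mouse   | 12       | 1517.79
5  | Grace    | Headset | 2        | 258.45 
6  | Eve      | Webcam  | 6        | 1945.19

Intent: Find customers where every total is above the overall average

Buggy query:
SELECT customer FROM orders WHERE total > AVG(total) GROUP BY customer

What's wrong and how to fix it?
Bug: WHERE evaluates per row before aggregation, so AVG() is unavailable

Fix: Compute the overall average in a scalar subquery and compare each group's MIN against it in HAVING

Corrected query:
SELECT customer FROM orders GROUP BY customer HAVING MIN(total) > (SELECT AVG(total) FROM orders)

Result:
customer
--------
Alice   
Eve     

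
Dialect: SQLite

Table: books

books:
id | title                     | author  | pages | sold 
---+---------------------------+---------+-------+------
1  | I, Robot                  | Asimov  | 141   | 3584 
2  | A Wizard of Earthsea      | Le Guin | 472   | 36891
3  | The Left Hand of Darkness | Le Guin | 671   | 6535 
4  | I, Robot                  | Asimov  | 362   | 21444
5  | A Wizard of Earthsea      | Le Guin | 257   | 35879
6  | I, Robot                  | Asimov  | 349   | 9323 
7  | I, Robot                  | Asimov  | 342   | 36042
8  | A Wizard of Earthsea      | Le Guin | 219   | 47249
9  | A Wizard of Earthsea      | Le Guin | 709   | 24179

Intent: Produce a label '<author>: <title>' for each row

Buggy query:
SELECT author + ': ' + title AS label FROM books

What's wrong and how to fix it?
Bug: '+' is numeric addition; on text columns SQLite converts them to 0 instead of concatenating

Fix: Replace + with || to concatenate text

Corrected query:
SELECT author || ': ' || title AS label FROM books

Result:
label                             
----------------------------------
Asimov: I, Robot                  
Le Guin: A Wizard of Earthsea     
Le Guin: The Left Hand of Darkness
Asimov: I, Robot                  
Le Guin: A Wizard of Earthsea     
Asimov: I, Robot                  
Asimov: I, Robot                  
Le Guin: A Wizard of Earthsea     
Le Guin: A Wizard of Earthsea     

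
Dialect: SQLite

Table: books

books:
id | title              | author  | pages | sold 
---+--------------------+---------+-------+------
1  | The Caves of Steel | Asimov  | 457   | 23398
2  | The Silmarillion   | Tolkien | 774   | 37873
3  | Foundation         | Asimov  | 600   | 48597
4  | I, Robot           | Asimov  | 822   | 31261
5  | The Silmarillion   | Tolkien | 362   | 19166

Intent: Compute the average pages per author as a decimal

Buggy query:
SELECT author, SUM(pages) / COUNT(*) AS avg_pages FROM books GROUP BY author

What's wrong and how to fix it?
Bug: Both operands are integers, so '/' performs integer division and truncates

Fix: Multiply by 1.0 (or CAST to REAL) to force floating-point division

Corrected query:
SELECT author, SUM(pages) * 1.0 / COUNT(*) AS avg_pages FROM books GROUP BY author

Result:
author  | avg_pages 
--------+-----------
Asimov  | 626.333333
Tolkien | 568       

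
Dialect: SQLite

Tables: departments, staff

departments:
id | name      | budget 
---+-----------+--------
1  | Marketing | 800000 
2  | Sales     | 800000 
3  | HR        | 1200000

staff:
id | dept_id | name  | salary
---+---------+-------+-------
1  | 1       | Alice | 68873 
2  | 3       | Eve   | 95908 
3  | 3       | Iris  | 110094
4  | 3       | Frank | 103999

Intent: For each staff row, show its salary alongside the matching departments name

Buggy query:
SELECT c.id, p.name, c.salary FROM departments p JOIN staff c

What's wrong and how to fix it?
Bug: JOIN with no ON clause produces a cartesian product; every staff row pairs with every departments row

Fix: Add ON c.dept_id = p.id to the JOIN

Corrected query:
SELECT c.id, p.name, c.salary FROM departments p JOIN staff c ON c.dept_id = p.id

Result:
id | name      | salary
---+-----------+-------
1  | Marketing | 68873 
2  | HR        | 95908 
3  | HR        | 110094
4  | HR        | 103999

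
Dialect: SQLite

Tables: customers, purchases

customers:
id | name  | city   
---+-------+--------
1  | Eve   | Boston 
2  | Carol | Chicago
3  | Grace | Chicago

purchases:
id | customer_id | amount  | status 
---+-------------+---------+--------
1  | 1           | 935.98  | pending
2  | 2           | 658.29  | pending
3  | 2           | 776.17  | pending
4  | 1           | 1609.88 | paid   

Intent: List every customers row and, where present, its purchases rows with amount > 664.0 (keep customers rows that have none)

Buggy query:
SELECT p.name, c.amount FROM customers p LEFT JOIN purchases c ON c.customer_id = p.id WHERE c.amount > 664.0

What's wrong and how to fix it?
Bug: Filtering c.amount in WHERE discards the NULL rows produced by LEFT JOIN, turning it into an inner join

Fix: Put 'c.amount > 664.0' in the JOIN's ON clause instead of WHERE

Corrected query:
SELECT p.name, c.amount FROM customers p LEFT JOIN purchases c ON c.customer_id = p.id AND c.amount > 664.0

Result:
name  | amount 
------+--------
Eve   | 935.98 
Eve   | 1609.88
Carol | 776.17 
Grace | NULL   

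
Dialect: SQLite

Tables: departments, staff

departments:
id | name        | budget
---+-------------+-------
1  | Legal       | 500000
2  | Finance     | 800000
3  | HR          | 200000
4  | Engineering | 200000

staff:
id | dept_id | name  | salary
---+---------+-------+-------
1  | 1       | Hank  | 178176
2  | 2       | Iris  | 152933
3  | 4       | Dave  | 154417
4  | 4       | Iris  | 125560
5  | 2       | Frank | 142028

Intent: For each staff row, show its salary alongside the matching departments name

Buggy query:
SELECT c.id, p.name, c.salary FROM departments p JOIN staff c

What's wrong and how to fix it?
Bug: Missing join condition: each staff row is matched to all departments rows instead of just its own

Fix: Specify the join condition linking the foreign key to the parent id

Corrected query:
SELECT c.id, p.name, c.salary FROM departments p JOIN staff c ON c.dept_id = p.id

Result:
id | name        | salary
---+-------------+-------
1  | Legal       | 178176
2  | Finance     | 152933
3  | Engineering | 154417
4  | Engineering | 125560
5  | Finance     | 142028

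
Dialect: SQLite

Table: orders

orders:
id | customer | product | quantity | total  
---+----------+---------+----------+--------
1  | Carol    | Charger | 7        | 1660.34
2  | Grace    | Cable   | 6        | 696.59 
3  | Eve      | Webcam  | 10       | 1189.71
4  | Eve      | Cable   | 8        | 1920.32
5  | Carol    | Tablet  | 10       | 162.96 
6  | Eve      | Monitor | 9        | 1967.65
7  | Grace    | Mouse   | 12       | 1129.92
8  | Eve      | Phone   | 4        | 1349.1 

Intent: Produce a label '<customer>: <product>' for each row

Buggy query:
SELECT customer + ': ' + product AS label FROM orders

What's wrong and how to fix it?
Bug: SQLite uses || for string concatenation; + coerces text to numbers (yielding 0)

Fix: Replace + with || to concatenate text

Corrected query:
SELECT customer || ': ' || product AS label FROM orders

Result:
label         
--------------
Carol: Charger
Grace: Cable  
Eve: Webcam   
Eve: Cable    
Carol: Tablet 
Eve: Monitor  
Grace: Mouse  
Eve: Phone    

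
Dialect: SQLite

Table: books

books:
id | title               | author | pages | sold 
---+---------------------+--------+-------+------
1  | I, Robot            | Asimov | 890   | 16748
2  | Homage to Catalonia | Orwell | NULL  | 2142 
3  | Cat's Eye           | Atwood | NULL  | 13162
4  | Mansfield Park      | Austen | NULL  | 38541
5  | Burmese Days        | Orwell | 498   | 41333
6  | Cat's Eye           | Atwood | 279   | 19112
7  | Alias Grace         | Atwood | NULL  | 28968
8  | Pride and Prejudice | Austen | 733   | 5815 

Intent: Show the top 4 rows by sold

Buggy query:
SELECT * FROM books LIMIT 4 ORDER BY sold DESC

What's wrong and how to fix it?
Bug: ORDER BY cannot follow LIMIT; LIMIT is the final clause

Fix: Sort with ORDER BY, then apply LIMIT

Corrected query:
SELECT * FROM books ORDER BY sold DESC LIMIT 4

Result:
id | title          | author | pages | sold 
---+----------------+--------+-------+------
5  | Burmese Days   | Orwell | 498   | 41333
4  | Mansfield Park | Austen | NULL  | 38541
7  | Alias Grace    | Atwood | NULL  | 28968
6  | Cat's Eye      | Atwood | 279   | 19112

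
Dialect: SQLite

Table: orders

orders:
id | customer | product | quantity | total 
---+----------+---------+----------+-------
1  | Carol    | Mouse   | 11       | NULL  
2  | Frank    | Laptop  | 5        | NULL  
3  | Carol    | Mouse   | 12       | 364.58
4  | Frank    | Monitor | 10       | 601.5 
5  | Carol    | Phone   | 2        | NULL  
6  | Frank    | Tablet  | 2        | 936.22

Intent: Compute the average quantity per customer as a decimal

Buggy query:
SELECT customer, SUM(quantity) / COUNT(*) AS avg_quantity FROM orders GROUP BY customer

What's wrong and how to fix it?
Bug: SUM(quantity) and COUNT(*) are both integers; the division truncates the fractional part

Fix: Multiply by 1.0 (or CAST to REAL) to force floating-point division

Corrected query:
SELECT customer, SUM(quantity) * 1.0 / COUNT(*) AS avg_quantity FROM orders GROUP BY customer

Result:
customer | avg_quantity
---------+-------------
Carol    | 8.333333    
Frank    | 5.666667    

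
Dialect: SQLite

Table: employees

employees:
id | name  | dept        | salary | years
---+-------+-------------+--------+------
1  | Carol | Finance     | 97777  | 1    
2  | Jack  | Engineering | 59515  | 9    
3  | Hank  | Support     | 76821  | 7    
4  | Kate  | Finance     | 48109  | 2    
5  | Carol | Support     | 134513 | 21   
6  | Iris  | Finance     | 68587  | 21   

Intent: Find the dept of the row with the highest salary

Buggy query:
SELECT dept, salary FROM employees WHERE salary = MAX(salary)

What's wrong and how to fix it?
Bug: WHERE is evaluated per row; an aggregate over the whole table isn't defined there

Fix: Wrap MAX in a scalar subquery so WHERE compares against a single value

Corrected query:
SELECT dept, salary FROM employees WHERE salary = (SELECT MAX(salary) FROM employees)

Result:
dept    | salary
--------+-------
Support | 134513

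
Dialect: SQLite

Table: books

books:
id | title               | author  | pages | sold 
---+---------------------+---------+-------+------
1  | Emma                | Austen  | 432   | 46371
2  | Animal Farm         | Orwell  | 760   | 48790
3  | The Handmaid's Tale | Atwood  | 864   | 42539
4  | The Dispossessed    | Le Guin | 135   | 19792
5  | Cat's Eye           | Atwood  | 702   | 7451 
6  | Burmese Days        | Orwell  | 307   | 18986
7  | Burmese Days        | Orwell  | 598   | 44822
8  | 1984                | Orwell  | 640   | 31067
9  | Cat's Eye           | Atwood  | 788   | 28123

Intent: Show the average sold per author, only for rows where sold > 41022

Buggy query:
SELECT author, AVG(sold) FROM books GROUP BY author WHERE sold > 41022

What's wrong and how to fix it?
Bug: WHERE cannot follow GROUP BY

Fix: Move the WHERE clause before GROUP BY

Corrected query:
SELECT author, AVG(sold) FROM books WHERE sold > 41022 GROUP BY author

Result:
author | AVG(sold)
-------+----------
Atwood | 42539    
Austen | 46371    
Orwell | 46806    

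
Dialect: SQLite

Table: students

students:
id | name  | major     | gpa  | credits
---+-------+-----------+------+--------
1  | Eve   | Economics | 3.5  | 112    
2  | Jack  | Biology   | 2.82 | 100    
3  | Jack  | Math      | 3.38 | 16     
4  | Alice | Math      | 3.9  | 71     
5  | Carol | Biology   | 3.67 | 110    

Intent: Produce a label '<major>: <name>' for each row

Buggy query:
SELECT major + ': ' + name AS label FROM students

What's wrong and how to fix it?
Bug: SQLite uses || for string concatenation; + coerces text to numbers (yielding 0)

Fix: Use the || operator for string concatenation

Corrected query:
SELECT major || ': ' || name AS label FROM students

Result:
label         
--------------
Economics: Eve
Biology: Jack 
Math: Jack    
Math: Alice   
Biology: Carol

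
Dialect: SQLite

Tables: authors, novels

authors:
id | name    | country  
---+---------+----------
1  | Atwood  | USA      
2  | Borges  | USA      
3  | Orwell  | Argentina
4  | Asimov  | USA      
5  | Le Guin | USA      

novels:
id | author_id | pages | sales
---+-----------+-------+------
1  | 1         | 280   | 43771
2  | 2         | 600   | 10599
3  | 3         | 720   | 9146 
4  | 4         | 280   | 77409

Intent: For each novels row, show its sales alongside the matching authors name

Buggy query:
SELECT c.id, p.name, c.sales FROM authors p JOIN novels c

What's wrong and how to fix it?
Bug: Missing join condition: each novels row is matched to all authors rows instead of just its own

Fix: Add ON c.author_id = p.id to the JOIN

Corrected query:
SELECT c.id, p.name, c.sales FROM authors p JOIN novels c ON c.author_id = p.id

Result:
id | name   | sales
---+--------+------
1  | Atwood | 43771
2  | Borges | 10599
3  | Orwell | 9146 
4  | Asimov | 77409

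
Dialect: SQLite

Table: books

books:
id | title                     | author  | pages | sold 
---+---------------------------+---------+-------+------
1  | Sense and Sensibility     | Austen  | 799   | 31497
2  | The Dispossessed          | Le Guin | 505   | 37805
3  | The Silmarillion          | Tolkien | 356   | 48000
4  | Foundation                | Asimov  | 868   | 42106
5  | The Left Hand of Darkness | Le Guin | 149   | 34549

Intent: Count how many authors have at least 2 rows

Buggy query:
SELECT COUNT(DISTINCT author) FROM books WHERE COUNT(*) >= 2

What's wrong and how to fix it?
Bug: WHERE filters individual rows, not groups, so a group-level COUNT is invalid there

Fix: Group first with HAVING COUNT(*) >= 2, then COUNT the resulting groups

Corrected query:
SELECT COUNT(*) FROM (SELECT author FROM books GROUP BY author HAVING COUNT(*) >= 2)

Result:
COUNT(*)
--------
1       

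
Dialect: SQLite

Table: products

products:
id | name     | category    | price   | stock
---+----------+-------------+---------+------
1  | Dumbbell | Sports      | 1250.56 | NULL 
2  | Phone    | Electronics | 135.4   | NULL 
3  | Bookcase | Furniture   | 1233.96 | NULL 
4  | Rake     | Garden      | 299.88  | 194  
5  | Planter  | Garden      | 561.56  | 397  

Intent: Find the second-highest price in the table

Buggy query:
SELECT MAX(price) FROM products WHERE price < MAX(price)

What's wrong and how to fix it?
Bug: The inner MAX is an aggregate inside WHERE, which is not allowed

Fix: Put the inner MAX in a scalar subquery

Corrected query:
SELECT MAX(price) FROM products WHERE price < (SELECT MAX(price) FROM products)

Result:
MAX(price)
----------
1233.96   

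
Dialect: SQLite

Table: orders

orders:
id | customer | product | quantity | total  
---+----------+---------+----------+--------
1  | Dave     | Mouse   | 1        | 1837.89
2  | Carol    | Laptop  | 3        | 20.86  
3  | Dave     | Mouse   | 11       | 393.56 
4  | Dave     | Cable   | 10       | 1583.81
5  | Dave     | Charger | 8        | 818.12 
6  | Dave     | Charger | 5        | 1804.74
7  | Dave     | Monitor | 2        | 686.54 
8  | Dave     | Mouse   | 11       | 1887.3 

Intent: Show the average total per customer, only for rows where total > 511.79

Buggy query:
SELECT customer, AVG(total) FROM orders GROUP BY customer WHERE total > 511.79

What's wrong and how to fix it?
Bug: WHERE cannot follow GROUP BY

Fix: Place WHERE between FROM and GROUP BY

Corrected query:
SELECT customer, AVG(total) FROM orders WHERE total > 511.79 GROUP BY customer

Result:
customer | AVG(total)
---------+-----------
Dave     | 1436.4    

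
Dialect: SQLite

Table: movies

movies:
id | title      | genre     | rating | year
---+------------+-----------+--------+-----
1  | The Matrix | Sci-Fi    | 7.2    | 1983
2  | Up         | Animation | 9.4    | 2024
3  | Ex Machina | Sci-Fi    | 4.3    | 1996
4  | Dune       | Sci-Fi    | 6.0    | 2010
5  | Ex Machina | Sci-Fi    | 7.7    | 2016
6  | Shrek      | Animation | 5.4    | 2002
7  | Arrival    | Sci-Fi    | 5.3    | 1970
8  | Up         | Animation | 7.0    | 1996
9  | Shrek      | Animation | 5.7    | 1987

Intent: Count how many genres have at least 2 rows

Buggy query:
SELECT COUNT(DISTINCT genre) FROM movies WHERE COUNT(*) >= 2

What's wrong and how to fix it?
Bug: WHERE filters individual rows, not groups, so a group-level COUNT is invalid there

Fix: Group first with HAVING COUNT(*) >= 2, then COUNT the resulting groups

Corrected query:
SELECT COUNT(*) FROM (SELECT genre FROM movies GROUP BY genre HAVING COUNT(*) >= 2)

Result:
COUNT(*)
--------
2       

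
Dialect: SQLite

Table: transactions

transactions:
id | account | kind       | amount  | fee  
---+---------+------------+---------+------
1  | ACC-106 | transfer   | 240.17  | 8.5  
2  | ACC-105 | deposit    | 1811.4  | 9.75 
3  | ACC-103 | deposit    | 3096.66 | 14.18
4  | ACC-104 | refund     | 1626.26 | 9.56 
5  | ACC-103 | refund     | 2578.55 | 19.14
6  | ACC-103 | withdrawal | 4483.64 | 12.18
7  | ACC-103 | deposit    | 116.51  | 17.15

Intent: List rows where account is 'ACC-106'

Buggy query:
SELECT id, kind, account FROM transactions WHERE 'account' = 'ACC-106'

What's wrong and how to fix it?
Bug: Single quotes denote string literals in SQL; the column name is being compared as a constant string

Fix: Reference the column as account without single quotes

Corrected query:
SELECT id, kind, account FROM transactions WHERE account = 'ACC-106'

Result:
id | kind     | account
---+----------+--------
1  | transfer | ACC-106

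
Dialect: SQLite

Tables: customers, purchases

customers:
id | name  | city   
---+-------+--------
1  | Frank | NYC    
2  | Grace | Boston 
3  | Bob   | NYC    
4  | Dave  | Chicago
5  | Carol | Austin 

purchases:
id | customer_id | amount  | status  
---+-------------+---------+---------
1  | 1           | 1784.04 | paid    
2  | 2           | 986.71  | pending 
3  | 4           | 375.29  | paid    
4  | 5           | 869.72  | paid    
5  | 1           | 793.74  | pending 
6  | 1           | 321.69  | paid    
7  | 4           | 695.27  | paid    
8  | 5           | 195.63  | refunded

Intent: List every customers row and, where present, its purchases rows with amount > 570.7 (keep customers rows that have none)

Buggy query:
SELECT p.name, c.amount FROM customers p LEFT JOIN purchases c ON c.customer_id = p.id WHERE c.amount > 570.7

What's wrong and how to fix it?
Bug: A WHERE condition on the right-hand table after LEFT JOIN drops unmatched parents

Fix: Put 'c.amount > 570.7' in the JOIN's ON clause instead of WHERE

Corrected query:
SELECT p.name, c.amount FROM customers p LEFT JOIN purchases c ON c.customer_id = p.id AND c.amount > 570.7

Result:
name  | amount 
------+--------
Frank | 793.74 
Frank | 1784.04
Grace | 986.71 
Bob   | NULL   
Dave  | 695.27 
Carol | 869.72 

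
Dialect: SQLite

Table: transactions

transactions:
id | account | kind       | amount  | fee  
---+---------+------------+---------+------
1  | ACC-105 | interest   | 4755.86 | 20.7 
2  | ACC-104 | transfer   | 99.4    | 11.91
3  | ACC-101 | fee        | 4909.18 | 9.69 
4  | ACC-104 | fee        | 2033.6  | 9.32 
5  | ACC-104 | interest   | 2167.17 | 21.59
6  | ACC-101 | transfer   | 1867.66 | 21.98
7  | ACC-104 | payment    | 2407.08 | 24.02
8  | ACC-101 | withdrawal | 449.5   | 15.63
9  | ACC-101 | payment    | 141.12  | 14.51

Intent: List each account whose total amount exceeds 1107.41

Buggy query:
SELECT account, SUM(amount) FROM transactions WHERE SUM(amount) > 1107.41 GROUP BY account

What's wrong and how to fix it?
Bug: SUM(amount) is an aggregate, but WHERE filters rows before aggregation

Fix: Use HAVING (which filters groups after aggregation) instead of WHERE

Corrected query:
SELECT account, SUM(amount) FROM transactions GROUP BY account HAVING SUM(amount) > 1107.41

Result:
account | SUM(amount)
--------+------------
ACC-101 | 7367.46    
ACC-104 | 6707.25    
ACC-105 | 4755.86    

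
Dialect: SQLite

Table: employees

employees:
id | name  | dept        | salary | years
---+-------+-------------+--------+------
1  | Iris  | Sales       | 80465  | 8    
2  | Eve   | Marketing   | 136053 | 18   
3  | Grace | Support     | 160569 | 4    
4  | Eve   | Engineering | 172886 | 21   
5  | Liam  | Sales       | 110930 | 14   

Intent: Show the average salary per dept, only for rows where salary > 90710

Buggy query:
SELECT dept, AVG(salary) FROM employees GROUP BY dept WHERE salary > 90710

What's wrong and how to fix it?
Bug: WHERE cannot follow GROUP BY

Fix: Place WHERE between FROM and GROUP BY

Corrected query:
SELECT dept, AVG(salary) FROM employees WHERE salary > 90710 GROUP BY dept

Result:
dept        | AVG(salary)
------------+------------
Engineering | 172886     
Marketing   | 136053     
Sales       | 110930     
Support     | 160569     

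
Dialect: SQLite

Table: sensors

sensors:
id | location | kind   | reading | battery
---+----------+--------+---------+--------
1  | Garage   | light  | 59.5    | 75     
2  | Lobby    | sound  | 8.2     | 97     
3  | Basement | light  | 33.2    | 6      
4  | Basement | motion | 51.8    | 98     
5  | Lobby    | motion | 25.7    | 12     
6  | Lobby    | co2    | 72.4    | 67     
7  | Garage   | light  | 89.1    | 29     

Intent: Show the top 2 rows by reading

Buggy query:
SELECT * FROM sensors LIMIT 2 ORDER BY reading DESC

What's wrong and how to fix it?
Bug: ORDER BY cannot follow LIMIT; LIMIT is the final clause

Fix: Swap the clauses: ORDER BY first, then LIMIT

Corrected query:
SELECT * FROM sensors ORDER BY reading DESC LIMIT 2

Result:
id | location | kind  | reading | battery
---+----------+-------+---------+--------
7  | Garage   | light | 89.1    | 29     
6  | Lobby    | co2   | 72.4    | 67     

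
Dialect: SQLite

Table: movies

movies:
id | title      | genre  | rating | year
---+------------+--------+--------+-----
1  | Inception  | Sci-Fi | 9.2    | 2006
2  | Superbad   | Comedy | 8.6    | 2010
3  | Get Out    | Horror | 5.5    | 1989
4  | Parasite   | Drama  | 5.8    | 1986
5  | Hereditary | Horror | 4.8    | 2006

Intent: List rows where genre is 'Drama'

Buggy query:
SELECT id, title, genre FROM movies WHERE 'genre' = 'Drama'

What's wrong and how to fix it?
Bug: Single quotes denote string literals in SQL; the column name is being compared as a constant string

Fix: Reference the column as genre without single quotes

Corrected query:
SELECT id, title, genre FROM movies WHERE genre = 'Drama'

Result:
id | title    | genre
---+----------+------
4  | Parasite | Drama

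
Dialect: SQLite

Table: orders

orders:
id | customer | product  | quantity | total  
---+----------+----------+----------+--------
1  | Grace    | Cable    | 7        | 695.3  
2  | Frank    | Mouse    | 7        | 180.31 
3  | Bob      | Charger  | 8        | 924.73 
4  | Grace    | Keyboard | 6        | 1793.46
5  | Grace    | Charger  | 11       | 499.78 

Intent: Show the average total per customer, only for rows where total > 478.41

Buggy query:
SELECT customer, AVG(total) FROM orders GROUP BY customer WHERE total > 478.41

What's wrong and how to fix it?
Bug: WHERE cannot follow GROUP BY

Fix: Move the WHERE clause before GROUP BY

Corrected query:
SELECT customer, AVG(total) FROM orders WHERE total > 478.41 GROUP BY customer

Result:
customer | AVG(total)
---------+-----------
Bob      | 924.73    
Grace    | 996.18    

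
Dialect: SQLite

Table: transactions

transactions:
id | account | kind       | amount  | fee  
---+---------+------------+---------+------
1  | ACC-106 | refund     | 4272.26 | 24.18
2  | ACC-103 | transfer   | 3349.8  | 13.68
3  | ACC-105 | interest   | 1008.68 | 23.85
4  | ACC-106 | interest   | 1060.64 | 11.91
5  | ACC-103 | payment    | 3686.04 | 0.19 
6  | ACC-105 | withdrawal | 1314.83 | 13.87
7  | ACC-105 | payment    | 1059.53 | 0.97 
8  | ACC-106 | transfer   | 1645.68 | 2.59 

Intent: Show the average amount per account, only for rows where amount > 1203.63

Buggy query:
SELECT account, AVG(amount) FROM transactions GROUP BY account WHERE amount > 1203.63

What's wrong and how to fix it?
Bug: Row-level WHERE must come before GROUP BY in the clause order

Fix: Move the WHERE clause before GROUP BY

Corrected query:
SELECT account, AVG(amount) FROM transactions WHERE amount > 1203.63 GROUP BY account

Result:
account | AVG(amount)
--------+------------
ACC-103 | 3517.92    
ACC-105 | 1314.83    
ACC-106 | 2958.97    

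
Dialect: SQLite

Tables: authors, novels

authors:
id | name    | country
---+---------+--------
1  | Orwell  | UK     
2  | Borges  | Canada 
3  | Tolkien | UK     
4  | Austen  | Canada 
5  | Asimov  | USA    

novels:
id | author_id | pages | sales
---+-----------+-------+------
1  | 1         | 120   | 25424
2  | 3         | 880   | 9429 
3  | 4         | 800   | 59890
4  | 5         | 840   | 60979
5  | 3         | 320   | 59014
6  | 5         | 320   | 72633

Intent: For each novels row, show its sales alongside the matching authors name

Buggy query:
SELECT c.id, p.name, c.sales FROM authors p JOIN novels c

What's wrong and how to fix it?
Bug: Missing join condition: each novels row is matched to all authors rows instead of just its own

Fix: Specify the join condition linking the foreign key to the parent id

Corrected query:
SELECT c.id, p.name, c.sales FROM authors p JOIN novels c ON c.author_id = p.id

Result:
id | name    | sales
---+---------+------
1  | Orwell  | 25424
2  | Tolkien | 9429 
3  | Austen  | 59890
4  | Asimov  | 60979
5  | Tolkien | 59014
6  | Asimov  | 72633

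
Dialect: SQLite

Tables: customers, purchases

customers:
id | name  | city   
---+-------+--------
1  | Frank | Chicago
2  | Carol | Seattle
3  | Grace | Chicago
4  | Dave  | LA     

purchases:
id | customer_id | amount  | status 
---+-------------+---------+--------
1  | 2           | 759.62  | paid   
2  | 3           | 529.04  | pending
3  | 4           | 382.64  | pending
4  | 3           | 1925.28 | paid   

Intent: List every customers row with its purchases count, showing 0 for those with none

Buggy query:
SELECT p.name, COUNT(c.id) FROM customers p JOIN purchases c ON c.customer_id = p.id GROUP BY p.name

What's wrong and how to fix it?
Bug: INNER JOIN drops customers rows that have no matching purchases rows

Fix: Use LEFT JOIN so parents without children still appear (COUNT(c.id) gives 0)

Corrected query:
SELECT p.name, COUNT(c.id) FROM customers p LEFT JOIN purchases c ON c.customer_id = p.id GROUP BY p.name

Result:
name  | COUNT(c.id)
------+------------
Carol | 1          
Dave  | 1          
Frank | 0          
Grace | 2          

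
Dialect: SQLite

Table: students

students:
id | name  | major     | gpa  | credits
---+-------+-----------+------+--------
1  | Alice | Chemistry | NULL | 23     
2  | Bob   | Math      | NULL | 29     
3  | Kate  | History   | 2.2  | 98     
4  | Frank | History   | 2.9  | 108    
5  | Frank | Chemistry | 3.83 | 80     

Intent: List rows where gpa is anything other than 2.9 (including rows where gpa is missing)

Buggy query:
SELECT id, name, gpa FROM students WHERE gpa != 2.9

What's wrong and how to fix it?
Bug: Inequality against NULL is unknown, not true; rows with NULL are dropped

Fix: Add an explicit OR gpa IS NULL to include the missing-value rows

Corrected query:
SELECT id, name, gpa FROM students WHERE gpa != 2.9 OR gpa IS NULL

Result:
id | name  | gpa 
---+-------+-----
1  | Alice | NULL
2  | Bob   | NULL
3  | Kate  | 2.2 
5  | Frank | 3.83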